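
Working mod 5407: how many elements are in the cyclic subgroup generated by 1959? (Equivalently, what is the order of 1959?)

The order of 1959 must divide p − 1 = 5406 = 2 · 3 · 17 · 53.
Divisors: 1, 2, 3, 6, 17, 34, 51, 53, 102, 106, 159, 318, 901, 1802, 2703, 5406.
Check each in increasing order: 1959^1 ≡ 1959;  1959^2 ≡ 4118;  1959^3 ≡ 5325;  1959^6 ≡ 1317;  1959^17 ≡ 5382;  1959^34 ≡ 625;  1959^51 ≡ 596;  1959^53 ≡ 4957;  1959^102 ≡ 3761;  1959^106 ≡ 2441;  1959^159 ≡ 4578;  1959^318 ≡ 552;  1959^901 ≡ 1043;  1959^1802 ≡ 1042;  1959^2703 ≡ 5406;  1959^5406 ≡ 1.
Smallest exponent giving 1 is 5406.

5406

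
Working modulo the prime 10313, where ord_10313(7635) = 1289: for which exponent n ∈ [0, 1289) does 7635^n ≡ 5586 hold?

Baby-step giant-step with m = ceil(sqrt(1289)) = 36.
Baby table (7635^j mod 10313 for j=0..35):
  0:1  1:7635  2:4149  3:6392  4:1804  5:5685  6:7871  7:1234
  8:5821  9:4618  10:8596  11:8841  12:2450  13:8281  14:6745  15:5266
  16:5836  17:5700  18:8953  19:1591  20:8884  21:739  22:1054  23:3150
  24:334  25:2779  26:3824  27:137  28:4382  29:1198  30:9412  31:9949
  32:5370  33:5775  34:4050  35:3376
Giant step factor: 7635^(-36) ≡ 10186 (mod 10313).
Scan 5586·10186^i mod 10313 for i = 0, 1, …:
  i=0: 5586   i=1: 2175   i=2: 2226   i=3: 6062
  i=4: 3601   i=5: 6758   i=6: 8026   i=7: 1685
  i=8: 2578   i=9: 2610     …   i=24: 7425
  i=25: 5821
Match at i=25, j=8: n = 25·36 + 8 = 908.

908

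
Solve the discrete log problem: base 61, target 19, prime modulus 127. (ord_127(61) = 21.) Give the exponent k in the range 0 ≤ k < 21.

14

Successive powers of 61 modulo 127:
  61^0=1  61^1=61  61^2=38  61^3=32  61^4=47  61^5=73
  61^6=8  61^7=107  61^8=50  61^9=2  61^10=122  61^11=76
  61^12=64  61^13=94  61^14=19
So 61^14 ≡ 19 (mod 127), giving k = 14.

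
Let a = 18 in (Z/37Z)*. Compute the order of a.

36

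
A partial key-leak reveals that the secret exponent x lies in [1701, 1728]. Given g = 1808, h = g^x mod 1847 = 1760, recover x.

Compute 1808^1701 mod 1847 = 254, then multiply by 1808 repeatedly:
  1808^1701=254  1808^1702=1176  1808^1703=311  1808^1704=800  1808^1705=199
  1808^1706=1474  1808^1707=1618  1808^1708=1543  1808^1709=774  1808^1710=1213
  1808^1711=715  1808^1712=1667  1808^1713=1479  1808^1714=1423  1808^1715=1760
Found 1760 at exponent 1715.

1715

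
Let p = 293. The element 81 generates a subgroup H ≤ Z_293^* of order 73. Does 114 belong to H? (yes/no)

no

114 ∈ ⟨81⟩ iff 114^73 ≡ 1 (mod 293), since |⟨81⟩| = 73.
114^73 mod 293 = 138.
Since 138 ≠ 1, 114 does not lie in the subgroup.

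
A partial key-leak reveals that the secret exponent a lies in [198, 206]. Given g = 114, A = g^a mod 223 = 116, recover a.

Compute 114^198 mod 223 = 120, then multiply by 114 repeatedly:
  114^198=120  114^199=77  114^200=81  114^201=91  114^202=116
Found 116 at exponent 202.

202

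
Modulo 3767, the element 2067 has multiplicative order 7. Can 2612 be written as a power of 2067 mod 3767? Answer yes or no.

⟨2067⟩ has order 7; its elements mod 3767 are {1, 507, 711, 743, 893, 2067, 2612}.
2612 is in this set.

yes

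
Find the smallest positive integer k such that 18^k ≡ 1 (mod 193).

96

The order of 18 must divide p − 1 = 192 = 2^6 · 3.
Divisors: 1, 2, 3, 4, 6, 8, 12, 16, 24, 32, 48, 64, 96, 192.
Check each in increasing order: 18^1 ≡ 18;  18^2 ≡ 131;  18^3 ≡ 42;  18^4 ≡ 177;  18^6 ≡ 27;  18^8 ≡ 63;  18^12 ≡ 150;  18^16 ≡ 109;  18^24 ≡ 112;  18^32 ≡ 108;  18^48 ≡ 192;  18^64 ≡ 84;  18^96 ≡ 1.
Smallest exponent giving 1 is 96.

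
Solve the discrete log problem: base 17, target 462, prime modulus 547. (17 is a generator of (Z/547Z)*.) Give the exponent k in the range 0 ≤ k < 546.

51

Baby-step giant-step with m = ceil(sqrt(546)) = 24.
Baby table (17^j mod 547 for j=0..23):
  0:1  1:17  2:289  3:537  4:377  5:392  6:100  7:59
  8:456  9:94  10:504  11:363  12:154  13:430  14:199  15:101
  16:76  17:198  18:84  19:334  20:208  21:254  22:489  23:108
Giant step factor: 17^(-24) ≡ 216 (mod 547).
Scan 462·216^i mod 547 for i = 0, 1, …:
  i=0: 462   i=1: 238   i=2: 537
Match at i=2, j=3: k = 2·24 + 3 = 51.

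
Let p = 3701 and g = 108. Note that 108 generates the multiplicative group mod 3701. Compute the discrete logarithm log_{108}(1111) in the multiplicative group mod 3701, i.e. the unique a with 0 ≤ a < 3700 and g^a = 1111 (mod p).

1896

Baby-step giant-step with m = ceil(sqrt(3700)) = 61.
Baby table (108^j mod 3701 for j=0..60):
  0:1  1:108  2:561  3:1372  4:136  5:3585  6:2276  7:1542
  8:3692  9:2729  10:2353  11:2456  12:2477  13:1044  14:1722  15:926
  16:81  17:1346  18:1029  19:102  20:3614  21:1707  22:3007  23:2769
  24:2972  25:2690  26:1842  27:2783  28:783  29:3142  30:2545  31:986
  32:2860  33:1697  34:1927  35:860  36:355  37:1330  38:3002  39:2229
  40:167  41:3232  42:1162  43:3363  44:506  45:2834  46:2590  47:2145
  48:2198  49:520  50:645  51:3042  52:2848  53:401  54:2597  55:2901
  56:2424  57:2722  58:1597  59:2230  60:275
Giant step factor: 108^(-61) ≡ 1408 (mod 3701).
Scan 1111·1408^i mod 3701 for i = 0, 1, …:
  i=0: 1111   i=1: 2466   i=2: 590   i=3: 1696
  i=4: 823   i=5: 371   i=6: 527   i=7: 1816
  i=8: 3238   i=9: 3173     …   i=30: 431
  i=31: 3585
Match at i=31, j=5: a = 31·61 + 5 = 1896.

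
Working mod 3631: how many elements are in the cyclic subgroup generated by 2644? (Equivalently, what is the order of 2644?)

The order of 2644 must divide p − 1 = 3630 = 2 · 3 · 5 · 11^2.
Divisors: 1, 2, 3, 5, 6, 10, 11, 15, 22, 30, 33, 55, 66, 110, 121, 165, 242, 330, 363, 605, 726, 1210, 1815, 3630.
Check each in increasing order: 2644^1 ≡ 2644;  2644^2 ≡ 1061;  2644^3 ≡ 2152;  2644^5 ≡ 3004;  2644^6 ≡ 1579;  2644^10 ≡ 981;  2644^11 ≡ 1230;  2644^15 ≡ 2183;  2644^22 ≡ 2404;  2644^30 ≡ 1617;  2644^33 ≡ 1286;  2644^55 ≡ 1563;  2644^66 ≡ 1691;  2644^110 ≡ 2937;  2644^121 ≡ 3296;  2644^165 ≡ 947;  2644^242 ≡ 3295;  2644^330 ≡ 3583;  2644^363 ≡ 3630;  2644^605 ≡ 336;  2644^726 ≡ 1.
Smallest exponent giving 1 is 726.

726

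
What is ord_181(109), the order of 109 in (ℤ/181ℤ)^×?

36

The order of 109 must divide p − 1 = 180 = 2^2 · 3^2 · 5.
Divisors: 1, 2, 3, 4, 5, 6, 9, 10, 12, 15, 18, 20, 30, 36, 45, 60, 90, 180.
Check each in increasing order: 109^1 ≡ 109;  109^2 ≡ 116;  109^3 ≡ 155;  109^4 ≡ 62;  109^5 ≡ 61;  109^6 ≡ 133;  109^9 ≡ 162;  109^10 ≡ 101;  109^12 ≡ 132;  109^15 ≡ 7;  109^18 ≡ 180;  109^20 ≡ 65;  109^30 ≡ 49;  109^36 ≡ 1.
Smallest exponent giving 1 is 36.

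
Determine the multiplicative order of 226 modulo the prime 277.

92

The order of 226 must divide p − 1 = 276 = 2^2 · 3 · 23.
Divisors: 1, 2, 3, 4, 6, 12, 23, 46, 69, 92, 138, 276.
Check each in increasing order: 226^1 ≡ 226;  226^2 ≡ 108;  226^3 ≡ 32;  226^4 ≡ 30;  226^6 ≡ 193;  226^12 ≡ 131;  226^23 ≡ 60;  226^46 ≡ 276;  226^69 ≡ 217;  226^92 ≡ 1.
Smallest exponent giving 1 is 92.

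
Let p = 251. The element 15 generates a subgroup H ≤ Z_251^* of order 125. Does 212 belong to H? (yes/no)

212 ∈ ⟨15⟩ iff 212^125 ≡ 1 (mod 251), since |⟨15⟩| = 125.
212^125 mod 251 = 250.
Since 250 ≠ 1, 212 does not lie in the subgroup.

no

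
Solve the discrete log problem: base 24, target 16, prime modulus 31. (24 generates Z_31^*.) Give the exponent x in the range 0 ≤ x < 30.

12

Successive powers of 24 modulo 31:
  24^0=1  24^1=24  24^2=18  24^3=29  24^4=14  24^5=26
  24^6=4  24^7=3  24^8=10  24^9=23  24^10=25  24^11=11
  24^12=16
So 24^12 ≡ 16 (mod 31), giving x = 12.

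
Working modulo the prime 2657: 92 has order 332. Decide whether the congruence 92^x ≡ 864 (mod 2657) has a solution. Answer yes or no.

864 ∈ ⟨92⟩ iff 864^332 ≡ 1 (mod 2657), since |⟨92⟩| = 332.
864^332 mod 2657 = 2278.
Since 2278 ≠ 1, 864 does not lie in the subgroup.

no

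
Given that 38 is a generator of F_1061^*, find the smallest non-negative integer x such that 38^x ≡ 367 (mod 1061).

920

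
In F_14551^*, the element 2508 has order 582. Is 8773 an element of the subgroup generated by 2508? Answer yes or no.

8773 ∈ ⟨2508⟩ iff 8773^582 ≡ 1 (mod 14551), since |⟨2508⟩| = 582.
8773^582 mod 14551 = 1.
Since 1 = 1, 8773 lies in the subgroup.

yes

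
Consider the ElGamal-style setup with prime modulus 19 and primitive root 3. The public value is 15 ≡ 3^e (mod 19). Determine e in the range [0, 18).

5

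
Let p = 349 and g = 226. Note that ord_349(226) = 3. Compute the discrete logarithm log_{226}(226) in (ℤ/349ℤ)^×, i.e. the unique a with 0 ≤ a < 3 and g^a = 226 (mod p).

1

Successive powers of 226 modulo 349:
  226^0=1  226^1=226
So 226^1 ≡ 226 (mod 349), giving a = 1.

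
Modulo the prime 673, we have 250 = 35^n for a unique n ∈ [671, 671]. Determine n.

671

Compute 35^671 mod 673 = 250, then multiply by 35 repeatedly:
  35^671=250
Found 250 at exponent 671.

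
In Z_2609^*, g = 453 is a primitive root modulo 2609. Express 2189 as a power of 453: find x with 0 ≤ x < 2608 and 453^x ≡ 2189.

940

Baby-step giant-step with m = ceil(sqrt(2608)) = 52.
Baby table (453^j mod 2609 for j=0..51):
  0:1  1:453  2:1707  3:1007  4:2205  5:2227  6:1757  7:176
  8:1458  9:397  10:2429  11:1948  12:602  13:1370  14:2277  15:926
  16:2038  17:2237  18:1069  19:1592  20:1092  21:1575  22:1218  23:1255
  24:2362  25:296  26:1029  27:1735  28:646  29:430  30:1724  31:881
  32:2525  33:1083  34:107  35:1509  36:19  37:780  38:1125  39:870
  40:151  41:569  42:2075  43:735  44:1612  45:2325  46:1798  47:486
  48:1002  49:2549  50:1519  51:1940
Giant step factor: 453^(-52) ≡ 1434 (mod 2609).
Scan 2189·1434^i mod 2609 for i = 0, 1, …:
  i=0: 2189   i=1: 399   i=2: 795   i=3: 2506
  i=4: 1011   i=5: 1779   i=6: 2093   i=7: 1012
  i=8: 604   i=9: 2557     …   i=17: 2485
  i=18: 2205
Match at i=18, j=4: x = 18·52 + 4 = 940.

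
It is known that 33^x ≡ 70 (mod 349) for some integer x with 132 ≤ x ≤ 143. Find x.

134

Compute 33^132 mod 349 = 118, then multiply by 33 repeatedly:
  33^132=118  33^133=55  33^134=70
Found 70 at exponent 134.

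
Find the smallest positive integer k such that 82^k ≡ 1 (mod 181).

15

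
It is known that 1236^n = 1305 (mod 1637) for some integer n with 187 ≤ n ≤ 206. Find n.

Compute 1236^187 mod 1637 = 1575, then multiply by 1236 repeatedly:
  1236^187=1575  1236^188=307  1236^189=1305
Found 1305 at exponent 189.

189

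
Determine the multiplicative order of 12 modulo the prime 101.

100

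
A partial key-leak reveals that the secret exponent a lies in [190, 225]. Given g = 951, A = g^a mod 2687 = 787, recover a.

Compute 951^190 mod 2687 = 1536, then multiply by 951 repeatedly:
  951^190=1536  951^191=1695  951^192=2432  951^193=2012  951^194=268
  951^195=2290  951^196=1320  951^197=491  951^198=2090  951^199=1897
  951^200=1070  951^201=1884  951^202=2142  951^203=296  951^204=2048
  951^205=2260  951^206=2347  951^207=1787  951^208=1253  951^209=1262
  951^210=1760  951^211=2446  951^212=1891  951^213=738  951^214=531
  951^215=2512  951^216=169  951^217=2186  951^218=1835  951^219=1222
  951^220=1338  951^221=1487  951^222=775  951^223=787
Found 787 at exponent 223.

223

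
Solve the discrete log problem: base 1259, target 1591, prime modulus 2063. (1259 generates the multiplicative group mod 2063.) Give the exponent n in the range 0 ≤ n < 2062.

1978

Baby-step giant-step with m = ceil(sqrt(2062)) = 46.
Baby table (1259^j mod 2063 for j=0..45):
  0:1  1:1259  2:697  3:748  4:1004  5:1480  6:431  7:60
  8:1272  9:560  10:1557  11:413  12:91  13:1104  14:1537  15:2052
  16:592  17:585  18:24  19:1334  20:224  21:1448  22:1403  23:449
  24:29  25:1440  26:1646  27:1062  28:234  29:1660  30:121  31:1740
  32:1817  33:1799  34:1830  35:1662  36:576  37:1071  38:1250  39:1744
  40:664  41:461  42:696  43:1552  44:307  45:732
Giant step factor: 1259^(-46) ≡ 18 (mod 2063).
Scan 1591·18^i mod 2063 for i = 0, 1, …:
  i=0: 1591   i=1: 1819   i=2: 1797   i=3: 1401
  i=4: 462   i=5: 64   i=6: 1152   i=7: 106
  i=8: 1908   i=9: 1336     …   i=42: 1490
  i=43: 1
Match at i=43, j=0: n = 43·46 + 0 = 1978.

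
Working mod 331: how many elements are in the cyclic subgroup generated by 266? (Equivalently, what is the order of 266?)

55

The order of 266 must divide p − 1 = 330 = 2 · 3 · 5 · 11.
Divisors: 1, 2, 3, 5, 6, 10, 11, 15, 22, 30, 33, 55, 66, 110, 165, 330.
Check each in increasing order: 266^1 ≡ 266;  266^2 ≡ 253;  266^3 ≡ 105;  266^5 ≡ 85;  266^6 ≡ 102;  266^10 ≡ 274;  266^11 ≡ 64;  266^15 ≡ 120;  266^22 ≡ 124;  266^30 ≡ 167;  266^33 ≡ 323;  266^55 ≡ 1.
Smallest exponent giving 1 is 55.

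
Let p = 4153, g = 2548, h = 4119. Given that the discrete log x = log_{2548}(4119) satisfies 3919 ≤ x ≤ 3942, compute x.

3935

Compute 2548^3919 mod 4153 = 51, then multiply by 2548 repeatedly:
  2548^3919=51  2548^3920=1205  2548^3921=1273  2548^3922=111  2548^3923=424
  2548^3924=572  2548^3925=3906  2548^3926=1900  2548^3927=2955  2548^3928=4104
  2548^3929=3891  2548^3930=1057  2548^3931=2092  2548^3932=2117  2548^3933=3522
  2548^3934=3576  2548^3935=4119
Found 4119 at exponent 3935.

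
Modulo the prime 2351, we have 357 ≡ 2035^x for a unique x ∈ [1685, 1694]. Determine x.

Compute 2035^1685 mod 2351 = 969, then multiply by 2035 repeatedly:
  2035^1685=969  2035^1686=1777  2035^1687=357
Found 357 at exponent 1687.

1687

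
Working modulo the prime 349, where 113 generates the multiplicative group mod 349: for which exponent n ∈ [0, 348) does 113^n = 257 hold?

336

Baby-step giant-step with m = ceil(sqrt(348)) = 19.
Baby table (113^j mod 349 for j=0..18):
  0:1  1:113  2:205  3:131  4:145  5:331  6:60  7:149
  8:85  9:182  10:324  11:316  12:110  13:215  14:214  15:101
  16:245  17:114  18:318
Giant step factor: 113^(-19) ≡ 161 (mod 349).
Scan 257·161^i mod 349 for i = 0, 1, …:
  i=0: 257   i=1: 195   i=2: 334   i=3: 28
  i=4: 320   i=5: 217   i=6: 37   i=7: 24
  i=8: 25   i=9: 186     …   i=16: 346
  i=17: 215
Match at i=17, j=13: n = 17·19 + 13 = 336.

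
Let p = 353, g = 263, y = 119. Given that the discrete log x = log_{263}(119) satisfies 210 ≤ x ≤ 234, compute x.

213

Compute 263^210 mod 353 = 338, then multiply by 263 repeatedly:
  263^210=338  263^211=291  263^212=285  263^213=119
Found 119 at exponent 213.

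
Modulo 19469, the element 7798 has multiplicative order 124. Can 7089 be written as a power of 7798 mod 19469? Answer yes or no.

yes

7089 ∈ ⟨7798⟩ iff 7089^124 ≡ 1 (mod 19469), since |⟨7798⟩| = 124.
7089^124 mod 19469 = 1.
Since 1 = 1, 7089 lies in the subgroup.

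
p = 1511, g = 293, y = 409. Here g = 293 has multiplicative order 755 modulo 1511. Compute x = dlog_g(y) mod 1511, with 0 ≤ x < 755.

167

Baby-step giant-step with m = ceil(sqrt(755)) = 28.
Baby table (293^j mod 1511 for j=0..27):
  0:1  1:293  2:1233  3:140  4:223  5:366  6:1468  7:1000
  8:1377  9:24  10:988  11:883  12:338  13:819  14:1229  15:479
  16:1335  17:1317  18:576  19:1047  20:38  21:557  22:13  23:787
  24:919  25:309  26:1388  27:225
Giant step factor: 293^(-28) ≡ 446 (mod 1511).
Scan 409·446^i mod 1511 for i = 0, 1, …:
  i=0: 409   i=1: 1094   i=2: 1382   i=3: 1395
  i=4: 1149   i=5: 225
Match at i=5, j=27: x = 5·28 + 27 = 167.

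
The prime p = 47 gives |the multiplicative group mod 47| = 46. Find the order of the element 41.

The order of 41 must divide p − 1 = 46 = 2 · 23.
Divisors: 1, 2, 23, 46.
Check each in increasing order: 41^1 ≡ 41;  41^2 ≡ 36;  41^23 ≡ 46;  41^46 ≡ 1.
Smallest exponent giving 1 is 46.

46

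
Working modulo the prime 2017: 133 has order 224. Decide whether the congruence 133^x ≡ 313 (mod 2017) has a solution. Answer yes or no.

yes

313 ∈ ⟨133⟩ iff 313^224 ≡ 1 (mod 2017), since |⟨133⟩| = 224.
313^224 mod 2017 = 1.
Since 1 = 1, 313 lies in the subgroup.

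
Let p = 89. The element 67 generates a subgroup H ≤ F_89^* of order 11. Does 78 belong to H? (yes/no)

78 ∈ ⟨67⟩ iff 78^11 ≡ 1 (mod 89), since |⟨67⟩| = 11.
78^11 mod 89 = 1.
Since 1 = 1, 78 lies in the subgroup.

yes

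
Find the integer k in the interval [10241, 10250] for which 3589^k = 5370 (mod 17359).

10243

Compute 3589^10241 mod 17359 = 8066, then multiply by 3589 repeatedly:
  3589^10241=8066  3589^10242=11421  3589^10243=5370
Found 5370 at exponent 10243.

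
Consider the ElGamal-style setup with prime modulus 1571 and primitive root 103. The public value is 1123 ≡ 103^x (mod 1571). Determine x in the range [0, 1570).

943

Baby-step giant-step with m = ceil(sqrt(1570)) = 40.
Baby table (103^j mod 1571 for j=0..39):
  0:1  1:103  2:1183  3:882  4:1299  5:262  6:279  7:459
  8:147  9:1002  10:1091  11:832  12:862  13:810  14:167  15:1491
  16:1186  17:1191  18:135  19:1337  20:1034  21:1245  22:984  23:808
  24:1532  25:696  26:993  27:164  28:1182  29:779  30:116  31:951
  32:551  33:197  34:1439  35:543  36:944  37:1401  38:1342  39:1549
Giant step factor: 103^(-40) ≡ 217 (mod 1571).
Scan 1123·217^i mod 1571 for i = 0, 1, …:
  i=0: 1123   i=1: 186   i=2: 1087   i=3: 229
  i=4: 992   i=5: 37   i=6: 174   i=7: 54
  i=8: 721   i=9: 928     …   i=22: 858
  i=23: 808
Match at i=23, j=23: x = 23·40 + 23 = 943.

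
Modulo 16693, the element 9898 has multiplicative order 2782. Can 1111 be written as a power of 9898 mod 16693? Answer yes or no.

yes

1111 ∈ ⟨9898⟩ iff 1111^2782 ≡ 1 (mod 16693), since |⟨9898⟩| = 2782.
1111^2782 mod 16693 = 1.
Since 1 = 1, 1111 lies in the subgroup.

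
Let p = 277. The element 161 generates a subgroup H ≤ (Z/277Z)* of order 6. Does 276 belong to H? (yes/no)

276 ∈ ⟨161⟩ iff 276^6 ≡ 1 (mod 277), since |⟨161⟩| = 6.
276^6 mod 277 = 1.
Since 1 = 1, 276 lies in the subgroup.

yes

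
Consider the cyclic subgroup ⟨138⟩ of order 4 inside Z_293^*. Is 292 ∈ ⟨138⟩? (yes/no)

yes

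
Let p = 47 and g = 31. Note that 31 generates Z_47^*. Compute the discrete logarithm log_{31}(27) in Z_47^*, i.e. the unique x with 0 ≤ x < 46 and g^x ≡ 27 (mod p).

20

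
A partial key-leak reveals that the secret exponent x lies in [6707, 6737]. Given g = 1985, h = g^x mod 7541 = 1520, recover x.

6720

Compute 1985^6707 mod 7541 = 367, then multiply by 1985 repeatedly:
  1985^6707=367  1985^6708=4559  1985^6709=415  1985^6710=1806  1985^6711=2935
  1985^6712=4323  1985^6713=7038  1985^6714=4498  1985^6715=7527  1985^6716=2374
  1985^6717=6806  1985^6718=3979  1985^6719=2888  1985^6720=1520
Found 1520 at exponent 6720.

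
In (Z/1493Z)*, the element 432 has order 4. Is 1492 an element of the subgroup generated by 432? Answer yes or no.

yes

1492 ∈ ⟨432⟩ iff 1492^4 ≡ 1 (mod 1493), since |⟨432⟩| = 4.
1492^4 mod 1493 = 1.
Since 1 = 1, 1492 lies in the subgroup.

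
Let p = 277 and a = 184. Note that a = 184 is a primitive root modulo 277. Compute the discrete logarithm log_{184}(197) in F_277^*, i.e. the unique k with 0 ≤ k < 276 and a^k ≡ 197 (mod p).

127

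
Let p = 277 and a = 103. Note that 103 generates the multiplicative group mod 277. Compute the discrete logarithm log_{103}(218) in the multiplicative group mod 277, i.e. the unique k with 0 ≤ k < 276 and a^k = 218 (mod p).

144

Baby-step giant-step with m = ceil(sqrt(276)) = 17.
Baby table (103^j mod 277 for j=0..16):
  0:1  1:103  2:83  3:239  4:241  5:170  6:59  7:260
  8:188  9:251  10:92  11:58  12:157  13:105  14:12  15:128
  16:165
Giant step factor: 103^(-17) ≡ 212 (mod 277).
Scan 218·212^i mod 277 for i = 0, 1, …:
  i=0: 218   i=1: 234   i=2: 25   i=3: 37
  i=4: 88   i=5: 97   i=6: 66   i=7: 142
  i=8: 188
Match at i=8, j=8: k = 8·17 + 8 = 144.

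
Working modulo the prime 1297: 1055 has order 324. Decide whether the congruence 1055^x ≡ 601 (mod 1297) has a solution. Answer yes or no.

no

601 ∈ ⟨1055⟩ iff 601^324 ≡ 1 (mod 1297), since |⟨1055⟩| = 324.
601^324 mod 1297 = 1261.
Since 1261 ≠ 1, 601 does not lie in the subgroup.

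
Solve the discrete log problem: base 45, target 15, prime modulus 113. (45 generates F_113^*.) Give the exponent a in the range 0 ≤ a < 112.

84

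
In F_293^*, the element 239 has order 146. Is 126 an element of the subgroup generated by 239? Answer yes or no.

yes

126 ∈ ⟨239⟩ iff 126^146 ≡ 1 (mod 293), since |⟨239⟩| = 146.
126^146 mod 293 = 1.
Since 1 = 1, 126 lies in the subgroup.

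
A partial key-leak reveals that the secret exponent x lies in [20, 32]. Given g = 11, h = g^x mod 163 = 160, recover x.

28

Compute 11^20 mod 163 = 119, then multiply by 11 repeatedly:
  11^20=119  11^21=5  11^22=55  11^23=116  11^24=135
  11^25=18  11^26=35  11^27=59  11^28=160
Found 160 at exponent 28.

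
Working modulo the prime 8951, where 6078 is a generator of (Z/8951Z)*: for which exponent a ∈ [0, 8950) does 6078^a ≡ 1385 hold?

Baby-step giant-step with m = ceil(sqrt(8950)) = 95.
Baby table (6078^j mod 8951 for j=0..94):
  0:1  1:6078  2:1307  3:4409  4:7559  5:7070  6:6660  7:3058
  8:4248  9:4660  10:2516  11:3940  12:3395  13:2755  14:6520  15:2483
  16:288  17:5019  18:474  19:7701  20:1899  21:4283  22:2566  23:3506
  24:6088  25:8381  26:8528  27:6894  28:2101  29:5752  30:7001  31:7975
  32:2385  33:4361  34:2247  35:6991  36:901  37:7217  38:5026  39:7216
  40:7899  41:5909  42:3490  43:7301  44:5371  45:641  46:2313  47:5344
  48:6604  49:2828  50:2664  51:8384  52:8860  53:1864  54:6377  55:1576
  56:1358  57:1102  58:2608  59:8154  60:7276  61:5588  62:3770  63:8451
  64:4340  65:8874  66:6397  67:6773  68:645  69:8723  70:1621  71:6338
  72:6211  73:4091  74:8171  75:3190  76:954  77:7115  78:2689  79:8167
  80:5731  81:4677  82:7381  83:8257  84:6740  85:5944  86:1396  87:8291
  88:7519  89:5627  90:8086  91:5718  92:6222  93:8292  94:4646
Giant step factor: 6078^(-95) ≡ 1997 (mod 8951).
Scan 1385·1997^i mod 8951 for i = 0, 1, …:
  i=0: 1385   i=1: 8937   i=2: 7846   i=3: 4212
  i=4: 6375   i=5: 2553   i=6: 5222   i=7: 419
  i=8: 4300   i=9: 3091     …   i=14: 1736
  i=15: 2755
Match at i=15, j=13: a = 15·95 + 13 = 1438.

1438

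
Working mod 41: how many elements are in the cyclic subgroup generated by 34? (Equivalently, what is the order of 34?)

The order of 34 must divide p − 1 = 40 = 2^3 · 5.
Divisors: 1, 2, 4, 5, 8, 10, 20, 40.
Check each in increasing order: 34^1 ≡ 34;  34^2 ≡ 8;  34^4 ≡ 23;  34^5 ≡ 3;  34^8 ≡ 37;  34^10 ≡ 9;  34^20 ≡ 40;  34^40 ≡ 1.
Smallest exponent giving 1 is 40.

40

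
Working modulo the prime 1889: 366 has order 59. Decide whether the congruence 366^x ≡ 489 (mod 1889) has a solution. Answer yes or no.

489 ∈ ⟨366⟩ iff 489^59 ≡ 1 (mod 1889), since |⟨366⟩| = 59.
489^59 mod 1889 = 433.
Since 433 ≠ 1, 489 does not lie in the subgroup.

no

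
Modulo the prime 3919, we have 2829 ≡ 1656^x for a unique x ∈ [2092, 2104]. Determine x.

Compute 1656^2092 mod 3919 = 78, then multiply by 1656 repeatedly:
  1656^2092=78  1656^2093=3760  1656^2094=3188  1656^2095=435  1656^2096=3183
  1656^2097=3912  1656^2098=165  1656^2099=2829
Found 2829 at exponent 2099.

2099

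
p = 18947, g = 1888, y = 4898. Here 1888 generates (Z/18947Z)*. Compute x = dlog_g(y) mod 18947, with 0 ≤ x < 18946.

Baby-step giant-step with m = ceil(sqrt(18946)) = 138.
Baby table (1888^j mod 18947 for j=0..137):
  0:1  1:1888  2:2508  3:17301  4:18607  5:2278  6:18842  7:10177
  8:1918  9:2307  10:16753  11:7121  12:11025  13:11394  14:7027  15:4076
  16:3006  17:10175  18:17089  19:16238  20:1098  21:7801  22:6469  23:11604
  24:5620  25:240  26:17339  27:14563  28:2847  29:13135  30:16204  31:12694
  32:17264  33:5592  34:4217  35:3956  36:3810  37:12367  38:6192  39:197
  40:11943  41:1454  42:16784  43:8808  44:12985  45:17209  46:15434  47:17853
  48:18698  49:3563  50:759  51:11967  52:8872  53:1188  54:7198  55:4825
  56:15040  57:12914  58:15790  59:7889  60:2090  61:4944  62:12348  63:8214
  64:9386  65:5323  66:7914  67:11396  68:10803  69:9092  70:18661  71:9495
  72:2698  73:16028  74:2505  75:11637  76:11083  77:7216  78:915  79:3343
  80:2233  81:9670  82:10999  83:200  84:17607  85:8978  86:11846  87:7788
  88:872  89:16894  90:8071  91:4660  92:6672  93:15928  94:3175  95:7148
  96:5160  97:3322  98:479  99:13843  100:7671  101:7340  102:7663  103:11183
  104:6546  105:5404  106:9266  107:6127  108:10106  109:499  110:13709  111:990
  112:12314  113:863  114:18849  115:4446  116:527  117:9732  118:14373  119:4120
  120:10290  121:6845  122:1506  123:1278  124:6595  125:3181  126:18476  127:1261
  128:12393  129:17386  130:8564  131:7041  132:11561  133:224  134:6078  135:12329
  136:10236  137:18575
Giant step factor: 1888^(-138) ≡ 17194 (mod 18947).
Scan 4898·17194^i mod 18947 for i = 0, 1, …:
  i=0: 4898   i=1: 15744   i=2: 6547   i=3: 4991
  i=4: 4291   i=5: 18783   i=6: 3287   i=7: 16724
  i=8: 12784   i=9: 3949     …   i=128: 9051
  i=129: 11183
Match at i=129, j=103: x = 129·138 + 103 = 17905.

17905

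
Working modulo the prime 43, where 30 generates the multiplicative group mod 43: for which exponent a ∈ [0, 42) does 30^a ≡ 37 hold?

35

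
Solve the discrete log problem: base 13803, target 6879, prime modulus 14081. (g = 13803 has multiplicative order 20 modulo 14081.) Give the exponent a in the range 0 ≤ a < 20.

2

Successive powers of 13803 modulo 14081:
  13803^0=1  13803^1=13803  13803^2=6879
So 13803^2 ≡ 6879 (mod 14081), giving a = 2.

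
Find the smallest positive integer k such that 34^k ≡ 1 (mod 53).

The order of 34 must divide p − 1 = 52 = 2^2 · 13.
Divisors: 1, 2, 4, 13, 26, 52.
Check each in increasing order: 34^1 ≡ 34;  34^2 ≡ 43;  34^4 ≡ 47;  34^13 ≡ 23;  34^26 ≡ 52;  34^52 ≡ 1.
Smallest exponent giving 1 is 52.

52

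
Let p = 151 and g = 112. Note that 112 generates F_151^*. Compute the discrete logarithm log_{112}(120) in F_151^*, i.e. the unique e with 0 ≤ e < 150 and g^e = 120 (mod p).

149

Baby-step giant-step with m = ceil(sqrt(150)) = 13.
Baby table (112^j mod 151 for j=0..12):
  0:1  1:112  2:11  3:24  4:121  5:113  6:123  7:35
  8:145  9:83  10:85  11:7  12:29
Giant step factor: 112^(-13) ≡ 51 (mod 151).
Scan 120·51^i mod 151 for i = 0, 1, …:
  i=0: 120   i=1: 80   i=2: 3   i=3: 2
  i=4: 102   i=5: 68   i=6: 146   i=7: 47
  i=8: 132   i=9: 88   i=10: 109   i=11: 123
Match at i=11, j=6: e = 11·13 + 6 = 149.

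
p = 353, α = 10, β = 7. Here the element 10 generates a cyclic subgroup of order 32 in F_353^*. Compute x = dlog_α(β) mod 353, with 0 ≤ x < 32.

27

Successive powers of 10 modulo 353:
  10^0=1  10^1=10  10^2=100  10^3=294  10^4=116  10^5=101
  10^6=304  10^7=216  10^8=42  10^9=67  10^10=317  10^11=346
  10^12=283  10^13=6  10^14=60  10^15=247  10^16=352  10^17=343
  10^18=253  10^19=59  10^20=237  10^21=252  10^22=49  10^23=137
  10^24=311  10^25=286  10^26=36  10^27=7
So 10^27 ≡ 7 (mod 353), giving x = 27.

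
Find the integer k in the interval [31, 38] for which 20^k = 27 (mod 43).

33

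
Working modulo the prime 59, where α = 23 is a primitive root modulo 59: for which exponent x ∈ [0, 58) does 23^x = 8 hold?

35

Baby-step giant-step with m = ceil(sqrt(58)) = 8.
Baby table (23^j mod 59 for j=0..7):
  0:1  1:23  2:57  3:13  4:4  5:33  6:51  7:52
Giant step factor: 23^(-8) ≡ 48 (mod 59).
Scan 8·48^i mod 59 for i = 0, 1, …:
  i=0: 8   i=1: 30   i=2: 24   i=3: 31
  i=4: 13
Match at i=4, j=3: x = 4·8 + 3 = 35.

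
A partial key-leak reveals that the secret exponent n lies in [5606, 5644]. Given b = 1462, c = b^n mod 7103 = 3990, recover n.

5636

Compute 1462^5606 mod 7103 = 5536, then multiply by 1462 repeatedly:
  1462^5606=5536  1462^5607=3315  1462^5608=2284  1462^5609=798  1462^5610=1784
  1462^5611=1407  1462^5612=4267  1462^5613=1920  1462^5614=1355  1462^5615=6376
  1462^5616=2576  1462^5617=1522  1462^5618=1925  1462^5619=1562  1462^5620=3581
  1462^5621=511  1462^5622=1267  1462^5623=5574  1462^5624=2047  1462^5625=2351
  1462^5626=6413  1462^5627=6949  1462^5628=2148  1462^5629=850  1462^5630=6778
  1462^5631=751  1462^5632=4100  1462^5633=6371  1462^5634=2369  1462^5635=4317
  1462^5636=3990
Found 3990 at exponent 5636.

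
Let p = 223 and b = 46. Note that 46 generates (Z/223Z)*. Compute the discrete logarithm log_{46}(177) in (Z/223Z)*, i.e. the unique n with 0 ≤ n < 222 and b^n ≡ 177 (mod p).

112

Baby-step giant-step with m = ceil(sqrt(222)) = 15.
Baby table (46^j mod 223 for j=0..14):
  0:1  1:46  2:109  3:108  4:62  5:176  6:68  7:6
  8:53  9:208  10:202  11:149  12:164  13:185  14:36
Giant step factor: 46^(-15) ≡ 54 (mod 223).
Scan 177·54^i mod 223 for i = 0, 1, …:
  i=0: 177   i=1: 192   i=2: 110   i=3: 142
  i=4: 86   i=5: 184   i=6: 124   i=7: 6
Match at i=7, j=7: n = 7·15 + 7 = 112.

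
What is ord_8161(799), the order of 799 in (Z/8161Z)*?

2720

The order of 799 must divide p − 1 = 8160 = 2^5 · 3 · 5 · 17.
Divisors: 1, 2, 3, 4, 5, 6, 8, 10, 12, 15, 16, 17, 20, 24, 30, 32, 34, 40, 48, 51, 60, 68, 80, 85, 96, 102, 120, 136, 160, 170, 204, 240, 255, 272, 340, 408, 480, 510, 544, 680, 816, 1020, 1360, 1632, 2040, 2720, 4080, 8160.
Check each in increasing order: 799^1 ≡ 799;  799^2 ≡ 1843;  799^3 ≡ 3577;  799^4 ≡ 1673;  799^5 ≡ 6484;  799^6 ≡ 6642;  799^8 ≡ 7867;  799^10 ≡ 4945;  799^12 ≡ 5959;  799^15 ≡ 6972;  799^16 ≡ 4826;  799^17 ≡ 3982;  799^20 ≡ 2669;  799^24 ≡ 1170;  799^30 ≡ 1868;  799^32 ≡ 6943;  799^34 ≡ 7662;  799^40 ≡ 7169;  799^48 ≡ 6013;  799^51 ≡ 4266;  799^60 ≡ 4677;  799^68 ≡ 4171;  799^80 ≡ 4744;  799^85 ≡ 1287;  799^96 ≡ 2939;  799^102 ≡ 7887;  799^120 ≡ 2849;  799^136 ≡ 6150;  799^160 ≡ 5659;  799^170 ≡ 7847;  799^204 ≡ 1627;  799^240 ≡ 4767;  799^255 ≡ 3932;  799^272 ≡ 4426;  799^340 ≡ 664;  799^408 ≡ 2965;  799^480 ≡ 4065;  799^510 ≡ 3690;  799^544 ≡ 3076;  799^680 ≡ 202;  799^816 ≡ 1828;  799^1020 ≡ 3552;  799^1360 ≡ 8160;  799^1632 ≡ 3735;  799^2040 ≡ 7959;  799^2720 ≡ 1.
Smallest exponent giving 1 is 2720.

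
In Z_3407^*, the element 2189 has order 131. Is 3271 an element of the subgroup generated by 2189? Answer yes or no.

yes

3271 ∈ ⟨2189⟩ iff 3271^131 ≡ 1 (mod 3407), since |⟨2189⟩| = 131.
3271^131 mod 3407 = 1.
Since 1 = 1, 3271 lies in the subgroup.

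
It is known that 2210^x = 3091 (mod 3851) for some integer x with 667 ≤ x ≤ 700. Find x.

698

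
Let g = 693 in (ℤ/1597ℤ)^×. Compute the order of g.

The order of 693 must divide p − 1 = 1596 = 2^2 · 3 · 7 · 19.
Divisors: 1, 2, 3, 4, 6, 7, 12, 14, 19, 21, 28, 38, 42, 57, 76, 84, 114, 133, 228, 266, 399, 532, 798, 1596.
Check each in increasing order: 693^1 ≡ 693;  693^2 ≡ 1149;  693^3 ≡ 951;  693^4 ≡ 1079;  693^6 ≡ 499;  693^7 ≡ 855;  693^12 ≡ 1466;  693^14 ≡ 1196;  693^19 ≡ 1382;  693^21 ≡ 500;  693^28 ≡ 1101;  693^38 ≡ 1509;  693^42 ≡ 868;  693^57 ≡ 1353;  693^76 ≡ 1356;  693^84 ≡ 1237;  693^114 ≡ 447;  693^133 ≡ 1312;  693^228 ≡ 184;  693^266 ≡ 1375;  693^399 ≡ 987;  693^532 ≡ 1374;  693^798 ≡ 1596;  693^1596 ≡ 1.
Smallest exponent giving 1 is 1596.

1596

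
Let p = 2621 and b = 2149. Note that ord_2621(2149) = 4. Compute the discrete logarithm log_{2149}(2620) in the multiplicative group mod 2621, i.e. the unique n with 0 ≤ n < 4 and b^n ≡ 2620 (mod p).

2

Successive powers of 2149 modulo 2621:
  2149^0=1  2149^1=2149  2149^2=2620
So 2149^2 ≡ 2620 (mod 2621), giving n = 2.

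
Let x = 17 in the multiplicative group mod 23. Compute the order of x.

The order of 17 must divide p − 1 = 22 = 2 · 11.
Divisors: 1, 2, 11, 22.
Check each in increasing order: 17^1 ≡ 17;  17^2 ≡ 13;  17^11 ≡ 22;  17^22 ≡ 1.
Smallest exponent giving 1 is 22.

22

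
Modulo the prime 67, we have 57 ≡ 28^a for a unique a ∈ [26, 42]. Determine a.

31

Compute 28^26 mod 67 = 60, then multiply by 28 repeatedly:
  28^26=60  28^27=5  28^28=6  28^29=34  28^30=14
  28^31=57
Found 57 at exponent 31.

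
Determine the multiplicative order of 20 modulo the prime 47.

The order of 20 must divide p − 1 = 46 = 2 · 23.
Divisors: 1, 2, 23, 46.
Check each in increasing order: 20^1 ≡ 20;  20^2 ≡ 24;  20^23 ≡ 46;  20^46 ≡ 1.
Smallest exponent giving 1 is 46.

46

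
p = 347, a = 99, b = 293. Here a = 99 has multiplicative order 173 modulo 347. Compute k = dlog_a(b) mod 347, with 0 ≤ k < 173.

Baby-step giant-step with m = ceil(sqrt(173)) = 14.
Baby table (99^j mod 347 for j=0..13):
  0:1  1:99  2:85  3:87  4:285  5:108  6:282  7:158
  8:27  9:244  10:213  11:267  12:61  13:140
Giant step factor: 99^(-14) ≡ 52 (mod 347).
Scan 293·52^i mod 347 for i = 0, 1, …:
  i=0: 293   i=1: 315   i=2: 71   i=3: 222
  i=4: 93   i=5: 325   i=6: 244
Match at i=6, j=9: k = 6·14 + 9 = 93.

93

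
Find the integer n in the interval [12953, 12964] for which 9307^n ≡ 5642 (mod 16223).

12958

Compute 9307^12953 mod 16223 = 4073, then multiply by 9307 repeatedly:
  9307^12953=4073  9307^12954=10483  9307^12955=159  9307^12956=3520  9307^12957=6403
  9307^12958=5642
Found 5642 at exponent 12958.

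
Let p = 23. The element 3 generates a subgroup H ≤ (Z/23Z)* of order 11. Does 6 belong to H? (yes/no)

yes

⟨3⟩ has order 11; its elements mod 23 are {1, 2, 3, 4, 6, 8, 9, 12, 13, 16, 18}.
6 is in this set.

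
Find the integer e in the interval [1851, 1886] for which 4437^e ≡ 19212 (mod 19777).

Compute 4437^1851 mod 19777 = 3578, then multiply by 4437 repeatedly:
  4437^1851=3578  4437^1852=14432  4437^1853=16635  4437^1854=1731  4437^1855=6971
  4437^1856=18876  4437^1857=16994  4437^1858=12454  4437^1859=1460  4437^1860=10941
  4437^1861=12459  4437^1862=3868  4437^1863=15657  4437^1864=13285  4437^1865=10085
  4437^1866=11571  4437^1867=19212
Found 19212 at exponent 1867.

1867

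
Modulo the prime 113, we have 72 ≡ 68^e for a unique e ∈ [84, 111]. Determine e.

94

Compute 68^84 mod 113 = 15, then multiply by 68 repeatedly:
  68^84=15  68^85=3  68^86=91  68^87=86  68^88=85
  68^89=17  68^90=26  68^91=73  68^92=105  68^93=21
  68^94=72
Found 72 at exponent 94.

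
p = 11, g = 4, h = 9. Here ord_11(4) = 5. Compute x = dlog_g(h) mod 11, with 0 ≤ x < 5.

Successive powers of 4 modulo 11:
  4^0=1  4^1=4  4^2=5  4^3=9
So 4^3 ≡ 9 (mod 11), giving x = 3.

3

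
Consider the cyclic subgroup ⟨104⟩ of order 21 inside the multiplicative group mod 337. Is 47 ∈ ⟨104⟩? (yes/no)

no

⟨104⟩ has order 21; its elements mod 337 are {1, 2, 4, 8, 13, 16, 26, 32, 52, 64, 79, 104, 128, 158, 169, 175, 208, 253, 256, 295, 316}.
47 is not in this set.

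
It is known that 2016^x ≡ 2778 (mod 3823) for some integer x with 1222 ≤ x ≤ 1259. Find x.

Compute 2016^1222 mod 3823 = 2754, then multiply by 2016 repeatedly:
  2016^1222=2754  2016^1223=1068  2016^1224=739  2016^1225=2677  2016^1226=2579
  2016^1227=3807  2016^1228=2151  2016^1229=1134  2016^1230=3813  2016^1231=2778
Found 2778 at exponent 1231.

1231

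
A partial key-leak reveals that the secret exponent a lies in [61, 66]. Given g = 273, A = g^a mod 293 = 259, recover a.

63

Compute 273^61 mod 293 = 101, then multiply by 273 repeatedly:
  273^61=101  273^62=31  273^63=259
Found 259 at exponent 63.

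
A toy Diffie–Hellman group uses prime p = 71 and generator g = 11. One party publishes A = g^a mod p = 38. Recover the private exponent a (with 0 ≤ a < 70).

12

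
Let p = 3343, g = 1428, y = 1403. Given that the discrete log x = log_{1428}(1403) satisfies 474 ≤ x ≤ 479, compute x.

Compute 1428^474 mod 3343 = 3248, then multiply by 1428 repeatedly:
  1428^474=3248  1428^475=1403
Found 1403 at exponent 475.

475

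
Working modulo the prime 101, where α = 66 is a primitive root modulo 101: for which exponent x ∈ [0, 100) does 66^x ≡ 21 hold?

66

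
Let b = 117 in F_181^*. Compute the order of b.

The order of 117 must divide p − 1 = 180 = 2^2 · 3^2 · 5.
Divisors: 1, 2, 3, 4, 5, 6, 9, 10, 12, 15, 18, 20, 30, 36, 45, 60, 90, 180.
Check each in increasing order: 117^1 ≡ 117;  117^2 ≡ 114;  117^3 ≡ 125;  117^4 ≡ 145;  117^5 ≡ 132;  117^6 ≡ 59;  117^9 ≡ 135;  117^10 ≡ 48;  117^12 ≡ 42;  117^15 ≡ 1.
Smallest exponent giving 1 is 15.

15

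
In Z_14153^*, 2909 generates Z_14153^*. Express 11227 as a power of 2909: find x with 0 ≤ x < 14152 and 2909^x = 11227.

Baby-step giant-step with m = ceil(sqrt(14152)) = 119.
Baby table (2909^j mod 14153 for j=0..118):
  0:1  1:2909  2:12940  3:9633  4:13610  5:5549  6:7621  7:5891
  8:11789  9:1482  10:8626  11:13918  12:9882  13:1995  14:725  15:228
  16:12214  17:6496  18:2609  19:3573  20:5555  21:10922  22:12766  23:12975
  24:12377  25:13614  26:3032  27:2769  28:1964  29:9617  30:9525  31:10804
  32:9176  33:426  34:7923  35:6923  36:13441  37:9283  38:323  39:5509
  40:4485  41:11952  42:8600  43:9049  44:13114  45:6291  46:690  47:11637
  48:12210  49:9013  50:7461  51:7500  52:7727  53:2879  54:10588  55:3564
  56:7680  57:7686  58:10987  59:3709  60:4895  61:1637  62:6625  63:9892
  64:2779  65:2748  66:11640  67:6784  68:5374  69:8054  70:5871  71:10221
  72:11589  73:14108  74:10625  75:12126  76:5258  77:10282  78:5049  79:10880
  80:3812  81:7309  82:4075  83:8114  84:10575  85:8206  86:9296  87:9834
  88:3893  89:2337  90:4893  91:9972  92:9051  93:4779  94:3865  95:5803
  96:10551  97:9155  98:10102  99:5090  100:2772  101:10691  102:5978  103:10118
  104:9175  105:11670  106:9136  107:11443  108:13984  109:3734  110:6855  111:13771
  112:6849  113:10470  114:14127  115:9284  116:3232  117:4296  118:14118
Giant step factor: 2909^(-119) ≡ 2811 (mod 14153).
Scan 11227·2811^i mod 14153 for i = 0, 1, …:
  i=0: 11227   i=1: 12060   i=2: 4225   i=3: 2108
  i=4: 9634   i=5: 6485   i=6: 271   i=7: 11672
  i=8: 3338   i=9: 13832     …   i=43: 1987
  i=44: 9175
Match at i=44, j=104: x = 44·119 + 104 = 5340.

5340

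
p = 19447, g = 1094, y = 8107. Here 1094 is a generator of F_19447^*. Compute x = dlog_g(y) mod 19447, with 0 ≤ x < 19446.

Baby-step giant-step with m = ceil(sqrt(19446)) = 140.
Baby table (1094^j mod 19447 for j=0..139):
  0:1  1:1094  2:10569  3:10968  4:193  5:16672  6:17329  7:16548
  8:17802  9:8941  10:19060  11:4456  12:13114  13:14277  14:3097  15:4340
  16:2892  17:13434  18:14311  19:1399  20:13640  21:6311  22:549  23:17196
  24:7175  25:12309  26:8722  27:12838  28:4038  29:3103  30:10904  31:7965
  32:1454  33:15469  34:4196  35:932  36:8364  37:10126  38:12501  39:4853
  40:151  41:9618  42:1265  43:3173  44:9696  45:8809  46:10781  47:9532
  48:4416  49:8248  50:19351  51:11658  52:16067  53:16657  54:919  55:13589
  56:8858  57:6046  58:2344  59:16779  60:17705  61:58  62:5111  63:10145
  64:13840  65:11194  66:14073  67:13285  68:6881  69:1825  70:12956  71:16448
  72:5637  73:2179  74:11292  75:4603  76:18356  77:12160  78:1292  79:13264
  80:3354  81:13240  82:15992  83:12395  84:5571  85:7763  86:13830  87:254
  88:5618  89:840  90:4951  91:10128  92:14689  93:6544  94:2640  95:10004
  96:15162  97:18384  98:3898  99:5519  100:9216  101:8758  102:13328  103:15029
  104:9011  105:17852  106:5300  107:2994  108:8340  109:3317  110:11656  111:13879
  112:14966  113:17877  114:13203  115:14408  116:10282  117:8142  118:622  119:19270
  120:832  121:15646  122:3364  123:4733  124:5000  125:5393  126:7501  127:18907
  128:12097  129:10158  130:8615  131:12462  132:1081  133:15794  134:9700  135:13185
  136:14163  137:14510  138:5188  139:16595
Giant step factor: 1094^(-140) ≡ 18210 (mod 19447).
Scan 8107·18210^i mod 19447 for i = 0, 1, …:
  i=0: 8107   i=1: 6293   i=2: 13806   i=3: 15891
  i=4: 3750   i=5: 9083   i=6: 4695   i=7: 6938
  i=8: 13268   i=9: 752     …   i=53: 9362
  i=54: 9618
Match at i=54, j=41: x = 54·140 + 41 = 7601.

7601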